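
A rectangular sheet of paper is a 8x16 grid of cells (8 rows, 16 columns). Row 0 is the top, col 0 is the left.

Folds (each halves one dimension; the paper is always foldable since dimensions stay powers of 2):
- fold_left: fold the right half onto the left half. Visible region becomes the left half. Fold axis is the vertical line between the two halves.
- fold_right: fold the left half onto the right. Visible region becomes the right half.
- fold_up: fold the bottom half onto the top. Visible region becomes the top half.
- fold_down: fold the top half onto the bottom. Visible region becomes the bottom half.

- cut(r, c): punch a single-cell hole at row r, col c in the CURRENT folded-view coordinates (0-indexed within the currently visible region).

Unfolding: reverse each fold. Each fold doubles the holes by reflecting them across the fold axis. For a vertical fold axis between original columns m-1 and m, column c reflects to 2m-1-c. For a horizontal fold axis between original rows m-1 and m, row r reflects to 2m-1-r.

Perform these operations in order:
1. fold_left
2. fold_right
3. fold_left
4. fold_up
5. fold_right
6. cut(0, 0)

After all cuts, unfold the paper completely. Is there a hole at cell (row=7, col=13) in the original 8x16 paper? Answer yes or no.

Answer: yes

Derivation:
Op 1 fold_left: fold axis v@8; visible region now rows[0,8) x cols[0,8) = 8x8
Op 2 fold_right: fold axis v@4; visible region now rows[0,8) x cols[4,8) = 8x4
Op 3 fold_left: fold axis v@6; visible region now rows[0,8) x cols[4,6) = 8x2
Op 4 fold_up: fold axis h@4; visible region now rows[0,4) x cols[4,6) = 4x2
Op 5 fold_right: fold axis v@5; visible region now rows[0,4) x cols[5,6) = 4x1
Op 6 cut(0, 0): punch at orig (0,5); cuts so far [(0, 5)]; region rows[0,4) x cols[5,6) = 4x1
Unfold 1 (reflect across v@5): 2 holes -> [(0, 4), (0, 5)]
Unfold 2 (reflect across h@4): 4 holes -> [(0, 4), (0, 5), (7, 4), (7, 5)]
Unfold 3 (reflect across v@6): 8 holes -> [(0, 4), (0, 5), (0, 6), (0, 7), (7, 4), (7, 5), (7, 6), (7, 7)]
Unfold 4 (reflect across v@4): 16 holes -> [(0, 0), (0, 1), (0, 2), (0, 3), (0, 4), (0, 5), (0, 6), (0, 7), (7, 0), (7, 1), (7, 2), (7, 3), (7, 4), (7, 5), (7, 6), (7, 7)]
Unfold 5 (reflect across v@8): 32 holes -> [(0, 0), (0, 1), (0, 2), (0, 3), (0, 4), (0, 5), (0, 6), (0, 7), (0, 8), (0, 9), (0, 10), (0, 11), (0, 12), (0, 13), (0, 14), (0, 15), (7, 0), (7, 1), (7, 2), (7, 3), (7, 4), (7, 5), (7, 6), (7, 7), (7, 8), (7, 9), (7, 10), (7, 11), (7, 12), (7, 13), (7, 14), (7, 15)]
Holes: [(0, 0), (0, 1), (0, 2), (0, 3), (0, 4), (0, 5), (0, 6), (0, 7), (0, 8), (0, 9), (0, 10), (0, 11), (0, 12), (0, 13), (0, 14), (0, 15), (7, 0), (7, 1), (7, 2), (7, 3), (7, 4), (7, 5), (7, 6), (7, 7), (7, 8), (7, 9), (7, 10), (7, 11), (7, 12), (7, 13), (7, 14), (7, 15)]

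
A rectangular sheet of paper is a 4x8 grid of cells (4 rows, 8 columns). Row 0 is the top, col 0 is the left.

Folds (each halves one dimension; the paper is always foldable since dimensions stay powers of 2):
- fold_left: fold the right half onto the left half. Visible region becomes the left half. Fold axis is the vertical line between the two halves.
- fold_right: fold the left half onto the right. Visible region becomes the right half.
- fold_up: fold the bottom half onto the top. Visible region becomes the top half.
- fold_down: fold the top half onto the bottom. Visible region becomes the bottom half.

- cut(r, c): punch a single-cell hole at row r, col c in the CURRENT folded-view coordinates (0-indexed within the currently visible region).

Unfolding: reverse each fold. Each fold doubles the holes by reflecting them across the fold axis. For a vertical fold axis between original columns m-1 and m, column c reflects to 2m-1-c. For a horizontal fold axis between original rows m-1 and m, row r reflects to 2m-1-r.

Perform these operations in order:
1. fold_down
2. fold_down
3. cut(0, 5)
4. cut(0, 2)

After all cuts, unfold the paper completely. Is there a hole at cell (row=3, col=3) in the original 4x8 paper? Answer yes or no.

Answer: no

Derivation:
Op 1 fold_down: fold axis h@2; visible region now rows[2,4) x cols[0,8) = 2x8
Op 2 fold_down: fold axis h@3; visible region now rows[3,4) x cols[0,8) = 1x8
Op 3 cut(0, 5): punch at orig (3,5); cuts so far [(3, 5)]; region rows[3,4) x cols[0,8) = 1x8
Op 4 cut(0, 2): punch at orig (3,2); cuts so far [(3, 2), (3, 5)]; region rows[3,4) x cols[0,8) = 1x8
Unfold 1 (reflect across h@3): 4 holes -> [(2, 2), (2, 5), (3, 2), (3, 5)]
Unfold 2 (reflect across h@2): 8 holes -> [(0, 2), (0, 5), (1, 2), (1, 5), (2, 2), (2, 5), (3, 2), (3, 5)]
Holes: [(0, 2), (0, 5), (1, 2), (1, 5), (2, 2), (2, 5), (3, 2), (3, 5)]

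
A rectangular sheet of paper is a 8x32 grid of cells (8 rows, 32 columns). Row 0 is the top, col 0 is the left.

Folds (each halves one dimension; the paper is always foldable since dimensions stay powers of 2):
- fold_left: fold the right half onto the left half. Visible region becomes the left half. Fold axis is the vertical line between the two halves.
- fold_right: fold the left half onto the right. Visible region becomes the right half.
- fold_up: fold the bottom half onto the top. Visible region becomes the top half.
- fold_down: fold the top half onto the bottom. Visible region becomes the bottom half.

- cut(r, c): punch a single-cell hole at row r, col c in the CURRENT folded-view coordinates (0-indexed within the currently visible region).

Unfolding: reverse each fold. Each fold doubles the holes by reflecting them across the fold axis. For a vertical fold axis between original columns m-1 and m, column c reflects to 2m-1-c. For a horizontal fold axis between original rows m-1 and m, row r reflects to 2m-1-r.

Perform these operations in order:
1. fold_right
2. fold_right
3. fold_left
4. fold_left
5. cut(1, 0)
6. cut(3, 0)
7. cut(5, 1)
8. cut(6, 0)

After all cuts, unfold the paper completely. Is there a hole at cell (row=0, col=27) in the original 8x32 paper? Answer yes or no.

Answer: no

Derivation:
Op 1 fold_right: fold axis v@16; visible region now rows[0,8) x cols[16,32) = 8x16
Op 2 fold_right: fold axis v@24; visible region now rows[0,8) x cols[24,32) = 8x8
Op 3 fold_left: fold axis v@28; visible region now rows[0,8) x cols[24,28) = 8x4
Op 4 fold_left: fold axis v@26; visible region now rows[0,8) x cols[24,26) = 8x2
Op 5 cut(1, 0): punch at orig (1,24); cuts so far [(1, 24)]; region rows[0,8) x cols[24,26) = 8x2
Op 6 cut(3, 0): punch at orig (3,24); cuts so far [(1, 24), (3, 24)]; region rows[0,8) x cols[24,26) = 8x2
Op 7 cut(5, 1): punch at orig (5,25); cuts so far [(1, 24), (3, 24), (5, 25)]; region rows[0,8) x cols[24,26) = 8x2
Op 8 cut(6, 0): punch at orig (6,24); cuts so far [(1, 24), (3, 24), (5, 25), (6, 24)]; region rows[0,8) x cols[24,26) = 8x2
Unfold 1 (reflect across v@26): 8 holes -> [(1, 24), (1, 27), (3, 24), (3, 27), (5, 25), (5, 26), (6, 24), (6, 27)]
Unfold 2 (reflect across v@28): 16 holes -> [(1, 24), (1, 27), (1, 28), (1, 31), (3, 24), (3, 27), (3, 28), (3, 31), (5, 25), (5, 26), (5, 29), (5, 30), (6, 24), (6, 27), (6, 28), (6, 31)]
Unfold 3 (reflect across v@24): 32 holes -> [(1, 16), (1, 19), (1, 20), (1, 23), (1, 24), (1, 27), (1, 28), (1, 31), (3, 16), (3, 19), (3, 20), (3, 23), (3, 24), (3, 27), (3, 28), (3, 31), (5, 17), (5, 18), (5, 21), (5, 22), (5, 25), (5, 26), (5, 29), (5, 30), (6, 16), (6, 19), (6, 20), (6, 23), (6, 24), (6, 27), (6, 28), (6, 31)]
Unfold 4 (reflect across v@16): 64 holes -> [(1, 0), (1, 3), (1, 4), (1, 7), (1, 8), (1, 11), (1, 12), (1, 15), (1, 16), (1, 19), (1, 20), (1, 23), (1, 24), (1, 27), (1, 28), (1, 31), (3, 0), (3, 3), (3, 4), (3, 7), (3, 8), (3, 11), (3, 12), (3, 15), (3, 16), (3, 19), (3, 20), (3, 23), (3, 24), (3, 27), (3, 28), (3, 31), (5, 1), (5, 2), (5, 5), (5, 6), (5, 9), (5, 10), (5, 13), (5, 14), (5, 17), (5, 18), (5, 21), (5, 22), (5, 25), (5, 26), (5, 29), (5, 30), (6, 0), (6, 3), (6, 4), (6, 7), (6, 8), (6, 11), (6, 12), (6, 15), (6, 16), (6, 19), (6, 20), (6, 23), (6, 24), (6, 27), (6, 28), (6, 31)]
Holes: [(1, 0), (1, 3), (1, 4), (1, 7), (1, 8), (1, 11), (1, 12), (1, 15), (1, 16), (1, 19), (1, 20), (1, 23), (1, 24), (1, 27), (1, 28), (1, 31), (3, 0), (3, 3), (3, 4), (3, 7), (3, 8), (3, 11), (3, 12), (3, 15), (3, 16), (3, 19), (3, 20), (3, 23), (3, 24), (3, 27), (3, 28), (3, 31), (5, 1), (5, 2), (5, 5), (5, 6), (5, 9), (5, 10), (5, 13), (5, 14), (5, 17), (5, 18), (5, 21), (5, 22), (5, 25), (5, 26), (5, 29), (5, 30), (6, 0), (6, 3), (6, 4), (6, 7), (6, 8), (6, 11), (6, 12), (6, 15), (6, 16), (6, 19), (6, 20), (6, 23), (6, 24), (6, 27), (6, 28), (6, 31)]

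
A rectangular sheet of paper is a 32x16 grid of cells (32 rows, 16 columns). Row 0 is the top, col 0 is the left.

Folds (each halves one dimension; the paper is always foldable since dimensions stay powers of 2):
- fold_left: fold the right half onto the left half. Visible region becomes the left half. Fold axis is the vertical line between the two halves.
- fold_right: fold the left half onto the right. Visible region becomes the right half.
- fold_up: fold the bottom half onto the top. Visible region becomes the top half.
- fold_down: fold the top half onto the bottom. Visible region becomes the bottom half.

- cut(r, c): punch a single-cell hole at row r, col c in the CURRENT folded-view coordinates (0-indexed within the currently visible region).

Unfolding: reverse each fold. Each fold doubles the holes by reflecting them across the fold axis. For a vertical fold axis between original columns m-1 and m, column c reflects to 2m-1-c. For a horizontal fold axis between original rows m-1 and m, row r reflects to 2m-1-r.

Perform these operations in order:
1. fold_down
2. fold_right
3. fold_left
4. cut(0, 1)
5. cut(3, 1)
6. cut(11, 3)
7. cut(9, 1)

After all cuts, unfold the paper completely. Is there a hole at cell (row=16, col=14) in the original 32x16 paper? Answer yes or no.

Answer: yes

Derivation:
Op 1 fold_down: fold axis h@16; visible region now rows[16,32) x cols[0,16) = 16x16
Op 2 fold_right: fold axis v@8; visible region now rows[16,32) x cols[8,16) = 16x8
Op 3 fold_left: fold axis v@12; visible region now rows[16,32) x cols[8,12) = 16x4
Op 4 cut(0, 1): punch at orig (16,9); cuts so far [(16, 9)]; region rows[16,32) x cols[8,12) = 16x4
Op 5 cut(3, 1): punch at orig (19,9); cuts so far [(16, 9), (19, 9)]; region rows[16,32) x cols[8,12) = 16x4
Op 6 cut(11, 3): punch at orig (27,11); cuts so far [(16, 9), (19, 9), (27, 11)]; region rows[16,32) x cols[8,12) = 16x4
Op 7 cut(9, 1): punch at orig (25,9); cuts so far [(16, 9), (19, 9), (25, 9), (27, 11)]; region rows[16,32) x cols[8,12) = 16x4
Unfold 1 (reflect across v@12): 8 holes -> [(16, 9), (16, 14), (19, 9), (19, 14), (25, 9), (25, 14), (27, 11), (27, 12)]
Unfold 2 (reflect across v@8): 16 holes -> [(16, 1), (16, 6), (16, 9), (16, 14), (19, 1), (19, 6), (19, 9), (19, 14), (25, 1), (25, 6), (25, 9), (25, 14), (27, 3), (27, 4), (27, 11), (27, 12)]
Unfold 3 (reflect across h@16): 32 holes -> [(4, 3), (4, 4), (4, 11), (4, 12), (6, 1), (6, 6), (6, 9), (6, 14), (12, 1), (12, 6), (12, 9), (12, 14), (15, 1), (15, 6), (15, 9), (15, 14), (16, 1), (16, 6), (16, 9), (16, 14), (19, 1), (19, 6), (19, 9), (19, 14), (25, 1), (25, 6), (25, 9), (25, 14), (27, 3), (27, 4), (27, 11), (27, 12)]
Holes: [(4, 3), (4, 4), (4, 11), (4, 12), (6, 1), (6, 6), (6, 9), (6, 14), (12, 1), (12, 6), (12, 9), (12, 14), (15, 1), (15, 6), (15, 9), (15, 14), (16, 1), (16, 6), (16, 9), (16, 14), (19, 1), (19, 6), (19, 9), (19, 14), (25, 1), (25, 6), (25, 9), (25, 14), (27, 3), (27, 4), (27, 11), (27, 12)]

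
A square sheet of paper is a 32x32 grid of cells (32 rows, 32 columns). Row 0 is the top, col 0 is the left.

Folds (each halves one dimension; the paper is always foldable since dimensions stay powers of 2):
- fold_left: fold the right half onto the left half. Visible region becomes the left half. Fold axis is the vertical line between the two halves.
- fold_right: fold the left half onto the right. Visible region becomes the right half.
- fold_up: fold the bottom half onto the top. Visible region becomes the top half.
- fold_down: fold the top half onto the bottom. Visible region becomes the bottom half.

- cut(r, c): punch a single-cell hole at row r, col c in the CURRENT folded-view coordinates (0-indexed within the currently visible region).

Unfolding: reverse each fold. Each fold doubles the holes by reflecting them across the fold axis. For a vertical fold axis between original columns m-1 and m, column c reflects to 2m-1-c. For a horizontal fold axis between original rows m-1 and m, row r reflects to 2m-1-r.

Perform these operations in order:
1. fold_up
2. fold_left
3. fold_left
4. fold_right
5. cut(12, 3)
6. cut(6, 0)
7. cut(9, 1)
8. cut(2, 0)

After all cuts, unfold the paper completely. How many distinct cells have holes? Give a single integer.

Answer: 64

Derivation:
Op 1 fold_up: fold axis h@16; visible region now rows[0,16) x cols[0,32) = 16x32
Op 2 fold_left: fold axis v@16; visible region now rows[0,16) x cols[0,16) = 16x16
Op 3 fold_left: fold axis v@8; visible region now rows[0,16) x cols[0,8) = 16x8
Op 4 fold_right: fold axis v@4; visible region now rows[0,16) x cols[4,8) = 16x4
Op 5 cut(12, 3): punch at orig (12,7); cuts so far [(12, 7)]; region rows[0,16) x cols[4,8) = 16x4
Op 6 cut(6, 0): punch at orig (6,4); cuts so far [(6, 4), (12, 7)]; region rows[0,16) x cols[4,8) = 16x4
Op 7 cut(9, 1): punch at orig (9,5); cuts so far [(6, 4), (9, 5), (12, 7)]; region rows[0,16) x cols[4,8) = 16x4
Op 8 cut(2, 0): punch at orig (2,4); cuts so far [(2, 4), (6, 4), (9, 5), (12, 7)]; region rows[0,16) x cols[4,8) = 16x4
Unfold 1 (reflect across v@4): 8 holes -> [(2, 3), (2, 4), (6, 3), (6, 4), (9, 2), (9, 5), (12, 0), (12, 7)]
Unfold 2 (reflect across v@8): 16 holes -> [(2, 3), (2, 4), (2, 11), (2, 12), (6, 3), (6, 4), (6, 11), (6, 12), (9, 2), (9, 5), (9, 10), (9, 13), (12, 0), (12, 7), (12, 8), (12, 15)]
Unfold 3 (reflect across v@16): 32 holes -> [(2, 3), (2, 4), (2, 11), (2, 12), (2, 19), (2, 20), (2, 27), (2, 28), (6, 3), (6, 4), (6, 11), (6, 12), (6, 19), (6, 20), (6, 27), (6, 28), (9, 2), (9, 5), (9, 10), (9, 13), (9, 18), (9, 21), (9, 26), (9, 29), (12, 0), (12, 7), (12, 8), (12, 15), (12, 16), (12, 23), (12, 24), (12, 31)]
Unfold 4 (reflect across h@16): 64 holes -> [(2, 3), (2, 4), (2, 11), (2, 12), (2, 19), (2, 20), (2, 27), (2, 28), (6, 3), (6, 4), (6, 11), (6, 12), (6, 19), (6, 20), (6, 27), (6, 28), (9, 2), (9, 5), (9, 10), (9, 13), (9, 18), (9, 21), (9, 26), (9, 29), (12, 0), (12, 7), (12, 8), (12, 15), (12, 16), (12, 23), (12, 24), (12, 31), (19, 0), (19, 7), (19, 8), (19, 15), (19, 16), (19, 23), (19, 24), (19, 31), (22, 2), (22, 5), (22, 10), (22, 13), (22, 18), (22, 21), (22, 26), (22, 29), (25, 3), (25, 4), (25, 11), (25, 12), (25, 19), (25, 20), (25, 27), (25, 28), (29, 3), (29, 4), (29, 11), (29, 12), (29, 19), (29, 20), (29, 27), (29, 28)]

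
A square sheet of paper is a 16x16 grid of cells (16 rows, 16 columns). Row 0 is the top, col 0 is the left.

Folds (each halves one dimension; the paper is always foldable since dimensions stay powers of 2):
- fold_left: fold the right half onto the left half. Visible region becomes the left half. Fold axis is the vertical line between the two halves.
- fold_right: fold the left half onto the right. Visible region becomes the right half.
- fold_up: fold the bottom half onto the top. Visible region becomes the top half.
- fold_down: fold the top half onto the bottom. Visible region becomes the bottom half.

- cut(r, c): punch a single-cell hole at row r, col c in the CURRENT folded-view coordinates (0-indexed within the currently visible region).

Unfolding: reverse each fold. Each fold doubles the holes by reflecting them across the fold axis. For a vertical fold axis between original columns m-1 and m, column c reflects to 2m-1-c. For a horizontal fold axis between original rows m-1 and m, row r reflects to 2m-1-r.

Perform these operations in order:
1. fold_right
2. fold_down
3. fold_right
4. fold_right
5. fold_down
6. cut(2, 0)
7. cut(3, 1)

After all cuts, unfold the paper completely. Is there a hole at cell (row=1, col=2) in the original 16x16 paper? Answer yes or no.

Answer: yes

Derivation:
Op 1 fold_right: fold axis v@8; visible region now rows[0,16) x cols[8,16) = 16x8
Op 2 fold_down: fold axis h@8; visible region now rows[8,16) x cols[8,16) = 8x8
Op 3 fold_right: fold axis v@12; visible region now rows[8,16) x cols[12,16) = 8x4
Op 4 fold_right: fold axis v@14; visible region now rows[8,16) x cols[14,16) = 8x2
Op 5 fold_down: fold axis h@12; visible region now rows[12,16) x cols[14,16) = 4x2
Op 6 cut(2, 0): punch at orig (14,14); cuts so far [(14, 14)]; region rows[12,16) x cols[14,16) = 4x2
Op 7 cut(3, 1): punch at orig (15,15); cuts so far [(14, 14), (15, 15)]; region rows[12,16) x cols[14,16) = 4x2
Unfold 1 (reflect across h@12): 4 holes -> [(8, 15), (9, 14), (14, 14), (15, 15)]
Unfold 2 (reflect across v@14): 8 holes -> [(8, 12), (8, 15), (9, 13), (9, 14), (14, 13), (14, 14), (15, 12), (15, 15)]
Unfold 3 (reflect across v@12): 16 holes -> [(8, 8), (8, 11), (8, 12), (8, 15), (9, 9), (9, 10), (9, 13), (9, 14), (14, 9), (14, 10), (14, 13), (14, 14), (15, 8), (15, 11), (15, 12), (15, 15)]
Unfold 4 (reflect across h@8): 32 holes -> [(0, 8), (0, 11), (0, 12), (0, 15), (1, 9), (1, 10), (1, 13), (1, 14), (6, 9), (6, 10), (6, 13), (6, 14), (7, 8), (7, 11), (7, 12), (7, 15), (8, 8), (8, 11), (8, 12), (8, 15), (9, 9), (9, 10), (9, 13), (9, 14), (14, 9), (14, 10), (14, 13), (14, 14), (15, 8), (15, 11), (15, 12), (15, 15)]
Unfold 5 (reflect across v@8): 64 holes -> [(0, 0), (0, 3), (0, 4), (0, 7), (0, 8), (0, 11), (0, 12), (0, 15), (1, 1), (1, 2), (1, 5), (1, 6), (1, 9), (1, 10), (1, 13), (1, 14), (6, 1), (6, 2), (6, 5), (6, 6), (6, 9), (6, 10), (6, 13), (6, 14), (7, 0), (7, 3), (7, 4), (7, 7), (7, 8), (7, 11), (7, 12), (7, 15), (8, 0), (8, 3), (8, 4), (8, 7), (8, 8), (8, 11), (8, 12), (8, 15), (9, 1), (9, 2), (9, 5), (9, 6), (9, 9), (9, 10), (9, 13), (9, 14), (14, 1), (14, 2), (14, 5), (14, 6), (14, 9), (14, 10), (14, 13), (14, 14), (15, 0), (15, 3), (15, 4), (15, 7), (15, 8), (15, 11), (15, 12), (15, 15)]
Holes: [(0, 0), (0, 3), (0, 4), (0, 7), (0, 8), (0, 11), (0, 12), (0, 15), (1, 1), (1, 2), (1, 5), (1, 6), (1, 9), (1, 10), (1, 13), (1, 14), (6, 1), (6, 2), (6, 5), (6, 6), (6, 9), (6, 10), (6, 13), (6, 14), (7, 0), (7, 3), (7, 4), (7, 7), (7, 8), (7, 11), (7, 12), (7, 15), (8, 0), (8, 3), (8, 4), (8, 7), (8, 8), (8, 11), (8, 12), (8, 15), (9, 1), (9, 2), (9, 5), (9, 6), (9, 9), (9, 10), (9, 13), (9, 14), (14, 1), (14, 2), (14, 5), (14, 6), (14, 9), (14, 10), (14, 13), (14, 14), (15, 0), (15, 3), (15, 4), (15, 7), (15, 8), (15, 11), (15, 12), (15, 15)]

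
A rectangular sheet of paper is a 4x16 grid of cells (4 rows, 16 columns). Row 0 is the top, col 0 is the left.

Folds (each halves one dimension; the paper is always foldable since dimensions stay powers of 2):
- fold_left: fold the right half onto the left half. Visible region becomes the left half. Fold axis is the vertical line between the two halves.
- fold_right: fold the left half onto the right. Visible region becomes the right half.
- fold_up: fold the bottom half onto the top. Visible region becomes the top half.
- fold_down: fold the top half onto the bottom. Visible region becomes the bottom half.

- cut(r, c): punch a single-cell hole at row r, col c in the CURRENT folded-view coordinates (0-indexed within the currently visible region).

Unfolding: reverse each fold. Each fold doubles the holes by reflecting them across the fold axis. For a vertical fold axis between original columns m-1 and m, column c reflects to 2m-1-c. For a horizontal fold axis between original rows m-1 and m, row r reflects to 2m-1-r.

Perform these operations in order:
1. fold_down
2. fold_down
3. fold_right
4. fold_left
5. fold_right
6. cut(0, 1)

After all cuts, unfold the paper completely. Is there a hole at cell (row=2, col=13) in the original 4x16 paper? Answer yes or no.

Op 1 fold_down: fold axis h@2; visible region now rows[2,4) x cols[0,16) = 2x16
Op 2 fold_down: fold axis h@3; visible region now rows[3,4) x cols[0,16) = 1x16
Op 3 fold_right: fold axis v@8; visible region now rows[3,4) x cols[8,16) = 1x8
Op 4 fold_left: fold axis v@12; visible region now rows[3,4) x cols[8,12) = 1x4
Op 5 fold_right: fold axis v@10; visible region now rows[3,4) x cols[10,12) = 1x2
Op 6 cut(0, 1): punch at orig (3,11); cuts so far [(3, 11)]; region rows[3,4) x cols[10,12) = 1x2
Unfold 1 (reflect across v@10): 2 holes -> [(3, 8), (3, 11)]
Unfold 2 (reflect across v@12): 4 holes -> [(3, 8), (3, 11), (3, 12), (3, 15)]
Unfold 3 (reflect across v@8): 8 holes -> [(3, 0), (3, 3), (3, 4), (3, 7), (3, 8), (3, 11), (3, 12), (3, 15)]
Unfold 4 (reflect across h@3): 16 holes -> [(2, 0), (2, 3), (2, 4), (2, 7), (2, 8), (2, 11), (2, 12), (2, 15), (3, 0), (3, 3), (3, 4), (3, 7), (3, 8), (3, 11), (3, 12), (3, 15)]
Unfold 5 (reflect across h@2): 32 holes -> [(0, 0), (0, 3), (0, 4), (0, 7), (0, 8), (0, 11), (0, 12), (0, 15), (1, 0), (1, 3), (1, 4), (1, 7), (1, 8), (1, 11), (1, 12), (1, 15), (2, 0), (2, 3), (2, 4), (2, 7), (2, 8), (2, 11), (2, 12), (2, 15), (3, 0), (3, 3), (3, 4), (3, 7), (3, 8), (3, 11), (3, 12), (3, 15)]
Holes: [(0, 0), (0, 3), (0, 4), (0, 7), (0, 8), (0, 11), (0, 12), (0, 15), (1, 0), (1, 3), (1, 4), (1, 7), (1, 8), (1, 11), (1, 12), (1, 15), (2, 0), (2, 3), (2, 4), (2, 7), (2, 8), (2, 11), (2, 12), (2, 15), (3, 0), (3, 3), (3, 4), (3, 7), (3, 8), (3, 11), (3, 12), (3, 15)]

Answer: no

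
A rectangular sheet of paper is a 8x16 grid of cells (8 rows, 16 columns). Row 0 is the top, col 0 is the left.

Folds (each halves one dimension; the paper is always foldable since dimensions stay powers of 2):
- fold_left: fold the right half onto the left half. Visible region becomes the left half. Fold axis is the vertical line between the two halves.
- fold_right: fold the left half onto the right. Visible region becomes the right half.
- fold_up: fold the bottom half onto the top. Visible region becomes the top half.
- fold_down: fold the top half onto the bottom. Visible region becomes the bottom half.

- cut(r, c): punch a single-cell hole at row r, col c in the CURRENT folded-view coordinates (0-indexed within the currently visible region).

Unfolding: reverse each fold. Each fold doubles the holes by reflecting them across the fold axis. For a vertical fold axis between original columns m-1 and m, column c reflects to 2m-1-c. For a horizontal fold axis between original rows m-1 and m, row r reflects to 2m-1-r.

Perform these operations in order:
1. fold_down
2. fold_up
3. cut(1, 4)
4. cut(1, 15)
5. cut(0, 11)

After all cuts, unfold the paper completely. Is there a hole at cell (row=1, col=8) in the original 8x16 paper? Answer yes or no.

Answer: no

Derivation:
Op 1 fold_down: fold axis h@4; visible region now rows[4,8) x cols[0,16) = 4x16
Op 2 fold_up: fold axis h@6; visible region now rows[4,6) x cols[0,16) = 2x16
Op 3 cut(1, 4): punch at orig (5,4); cuts so far [(5, 4)]; region rows[4,6) x cols[0,16) = 2x16
Op 4 cut(1, 15): punch at orig (5,15); cuts so far [(5, 4), (5, 15)]; region rows[4,6) x cols[0,16) = 2x16
Op 5 cut(0, 11): punch at orig (4,11); cuts so far [(4, 11), (5, 4), (5, 15)]; region rows[4,6) x cols[0,16) = 2x16
Unfold 1 (reflect across h@6): 6 holes -> [(4, 11), (5, 4), (5, 15), (6, 4), (6, 15), (7, 11)]
Unfold 2 (reflect across h@4): 12 holes -> [(0, 11), (1, 4), (1, 15), (2, 4), (2, 15), (3, 11), (4, 11), (5, 4), (5, 15), (6, 4), (6, 15), (7, 11)]
Holes: [(0, 11), (1, 4), (1, 15), (2, 4), (2, 15), (3, 11), (4, 11), (5, 4), (5, 15), (6, 4), (6, 15), (7, 11)]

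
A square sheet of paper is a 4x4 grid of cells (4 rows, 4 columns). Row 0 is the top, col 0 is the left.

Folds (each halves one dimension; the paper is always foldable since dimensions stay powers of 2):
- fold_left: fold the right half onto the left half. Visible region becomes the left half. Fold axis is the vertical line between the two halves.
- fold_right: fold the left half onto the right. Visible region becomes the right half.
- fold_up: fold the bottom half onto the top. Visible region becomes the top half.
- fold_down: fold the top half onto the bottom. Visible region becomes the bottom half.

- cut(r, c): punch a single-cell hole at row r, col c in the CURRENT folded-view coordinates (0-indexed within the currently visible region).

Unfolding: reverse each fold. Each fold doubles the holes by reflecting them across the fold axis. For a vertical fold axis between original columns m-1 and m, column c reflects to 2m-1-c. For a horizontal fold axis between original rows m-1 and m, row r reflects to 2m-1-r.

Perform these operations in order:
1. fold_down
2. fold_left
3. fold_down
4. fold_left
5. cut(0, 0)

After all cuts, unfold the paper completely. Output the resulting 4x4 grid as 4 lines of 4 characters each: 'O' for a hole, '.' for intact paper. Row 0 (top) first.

Op 1 fold_down: fold axis h@2; visible region now rows[2,4) x cols[0,4) = 2x4
Op 2 fold_left: fold axis v@2; visible region now rows[2,4) x cols[0,2) = 2x2
Op 3 fold_down: fold axis h@3; visible region now rows[3,4) x cols[0,2) = 1x2
Op 4 fold_left: fold axis v@1; visible region now rows[3,4) x cols[0,1) = 1x1
Op 5 cut(0, 0): punch at orig (3,0); cuts so far [(3, 0)]; region rows[3,4) x cols[0,1) = 1x1
Unfold 1 (reflect across v@1): 2 holes -> [(3, 0), (3, 1)]
Unfold 2 (reflect across h@3): 4 holes -> [(2, 0), (2, 1), (3, 0), (3, 1)]
Unfold 3 (reflect across v@2): 8 holes -> [(2, 0), (2, 1), (2, 2), (2, 3), (3, 0), (3, 1), (3, 2), (3, 3)]
Unfold 4 (reflect across h@2): 16 holes -> [(0, 0), (0, 1), (0, 2), (0, 3), (1, 0), (1, 1), (1, 2), (1, 3), (2, 0), (2, 1), (2, 2), (2, 3), (3, 0), (3, 1), (3, 2), (3, 3)]

Answer: OOOO
OOOO
OOOO
OOOO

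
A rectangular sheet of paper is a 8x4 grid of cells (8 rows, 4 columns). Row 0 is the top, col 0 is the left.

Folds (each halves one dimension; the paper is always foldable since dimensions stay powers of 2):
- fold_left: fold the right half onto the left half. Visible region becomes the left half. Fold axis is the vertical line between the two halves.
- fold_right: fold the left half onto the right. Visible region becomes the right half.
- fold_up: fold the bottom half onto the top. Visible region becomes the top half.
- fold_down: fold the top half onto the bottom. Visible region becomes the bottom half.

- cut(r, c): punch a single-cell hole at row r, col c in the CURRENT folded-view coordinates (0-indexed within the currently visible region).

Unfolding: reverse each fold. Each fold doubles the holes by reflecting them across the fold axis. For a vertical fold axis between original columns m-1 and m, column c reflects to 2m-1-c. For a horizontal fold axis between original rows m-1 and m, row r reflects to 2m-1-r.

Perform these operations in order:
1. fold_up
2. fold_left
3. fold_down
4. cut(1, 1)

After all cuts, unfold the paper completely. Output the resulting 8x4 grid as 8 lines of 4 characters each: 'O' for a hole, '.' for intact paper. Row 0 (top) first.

Op 1 fold_up: fold axis h@4; visible region now rows[0,4) x cols[0,4) = 4x4
Op 2 fold_left: fold axis v@2; visible region now rows[0,4) x cols[0,2) = 4x2
Op 3 fold_down: fold axis h@2; visible region now rows[2,4) x cols[0,2) = 2x2
Op 4 cut(1, 1): punch at orig (3,1); cuts so far [(3, 1)]; region rows[2,4) x cols[0,2) = 2x2
Unfold 1 (reflect across h@2): 2 holes -> [(0, 1), (3, 1)]
Unfold 2 (reflect across v@2): 4 holes -> [(0, 1), (0, 2), (3, 1), (3, 2)]
Unfold 3 (reflect across h@4): 8 holes -> [(0, 1), (0, 2), (3, 1), (3, 2), (4, 1), (4, 2), (7, 1), (7, 2)]

Answer: .OO.
....
....
.OO.
.OO.
....
....
.OO.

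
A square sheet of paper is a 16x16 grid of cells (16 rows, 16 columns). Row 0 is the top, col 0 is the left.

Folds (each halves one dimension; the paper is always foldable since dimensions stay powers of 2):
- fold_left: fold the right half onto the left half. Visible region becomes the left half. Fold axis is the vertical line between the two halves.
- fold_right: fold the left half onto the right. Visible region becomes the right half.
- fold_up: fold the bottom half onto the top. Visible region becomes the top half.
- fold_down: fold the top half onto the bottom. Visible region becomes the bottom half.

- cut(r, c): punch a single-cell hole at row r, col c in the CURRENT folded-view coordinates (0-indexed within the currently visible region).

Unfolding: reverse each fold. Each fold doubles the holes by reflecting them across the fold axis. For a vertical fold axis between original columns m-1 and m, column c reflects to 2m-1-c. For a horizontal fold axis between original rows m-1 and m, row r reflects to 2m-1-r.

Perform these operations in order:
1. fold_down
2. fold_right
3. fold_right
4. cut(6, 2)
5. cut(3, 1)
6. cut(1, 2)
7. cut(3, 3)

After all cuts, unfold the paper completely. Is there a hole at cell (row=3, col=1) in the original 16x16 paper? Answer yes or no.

Answer: no

Derivation:
Op 1 fold_down: fold axis h@8; visible region now rows[8,16) x cols[0,16) = 8x16
Op 2 fold_right: fold axis v@8; visible region now rows[8,16) x cols[8,16) = 8x8
Op 3 fold_right: fold axis v@12; visible region now rows[8,16) x cols[12,16) = 8x4
Op 4 cut(6, 2): punch at orig (14,14); cuts so far [(14, 14)]; region rows[8,16) x cols[12,16) = 8x4
Op 5 cut(3, 1): punch at orig (11,13); cuts so far [(11, 13), (14, 14)]; region rows[8,16) x cols[12,16) = 8x4
Op 6 cut(1, 2): punch at orig (9,14); cuts so far [(9, 14), (11, 13), (14, 14)]; region rows[8,16) x cols[12,16) = 8x4
Op 7 cut(3, 3): punch at orig (11,15); cuts so far [(9, 14), (11, 13), (11, 15), (14, 14)]; region rows[8,16) x cols[12,16) = 8x4
Unfold 1 (reflect across v@12): 8 holes -> [(9, 9), (9, 14), (11, 8), (11, 10), (11, 13), (11, 15), (14, 9), (14, 14)]
Unfold 2 (reflect across v@8): 16 holes -> [(9, 1), (9, 6), (9, 9), (9, 14), (11, 0), (11, 2), (11, 5), (11, 7), (11, 8), (11, 10), (11, 13), (11, 15), (14, 1), (14, 6), (14, 9), (14, 14)]
Unfold 3 (reflect across h@8): 32 holes -> [(1, 1), (1, 6), (1, 9), (1, 14), (4, 0), (4, 2), (4, 5), (4, 7), (4, 8), (4, 10), (4, 13), (4, 15), (6, 1), (6, 6), (6, 9), (6, 14), (9, 1), (9, 6), (9, 9), (9, 14), (11, 0), (11, 2), (11, 5), (11, 7), (11, 8), (11, 10), (11, 13), (11, 15), (14, 1), (14, 6), (14, 9), (14, 14)]
Holes: [(1, 1), (1, 6), (1, 9), (1, 14), (4, 0), (4, 2), (4, 5), (4, 7), (4, 8), (4, 10), (4, 13), (4, 15), (6, 1), (6, 6), (6, 9), (6, 14), (9, 1), (9, 6), (9, 9), (9, 14), (11, 0), (11, 2), (11, 5), (11, 7), (11, 8), (11, 10), (11, 13), (11, 15), (14, 1), (14, 6), (14, 9), (14, 14)]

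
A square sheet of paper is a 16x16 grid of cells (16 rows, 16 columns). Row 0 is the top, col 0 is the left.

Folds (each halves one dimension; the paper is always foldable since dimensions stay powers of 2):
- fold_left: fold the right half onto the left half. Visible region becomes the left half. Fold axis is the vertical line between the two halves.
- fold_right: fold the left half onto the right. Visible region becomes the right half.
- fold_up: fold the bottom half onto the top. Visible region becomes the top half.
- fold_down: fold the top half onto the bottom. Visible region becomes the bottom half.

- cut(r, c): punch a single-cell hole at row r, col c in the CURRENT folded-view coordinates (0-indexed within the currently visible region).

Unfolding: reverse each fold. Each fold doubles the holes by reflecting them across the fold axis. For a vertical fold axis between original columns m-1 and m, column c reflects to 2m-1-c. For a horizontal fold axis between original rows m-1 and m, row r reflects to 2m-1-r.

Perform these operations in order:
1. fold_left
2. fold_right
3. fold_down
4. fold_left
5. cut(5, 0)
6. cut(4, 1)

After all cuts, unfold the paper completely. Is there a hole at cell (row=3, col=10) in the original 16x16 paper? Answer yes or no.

Answer: yes

Derivation:
Op 1 fold_left: fold axis v@8; visible region now rows[0,16) x cols[0,8) = 16x8
Op 2 fold_right: fold axis v@4; visible region now rows[0,16) x cols[4,8) = 16x4
Op 3 fold_down: fold axis h@8; visible region now rows[8,16) x cols[4,8) = 8x4
Op 4 fold_left: fold axis v@6; visible region now rows[8,16) x cols[4,6) = 8x2
Op 5 cut(5, 0): punch at orig (13,4); cuts so far [(13, 4)]; region rows[8,16) x cols[4,6) = 8x2
Op 6 cut(4, 1): punch at orig (12,5); cuts so far [(12, 5), (13, 4)]; region rows[8,16) x cols[4,6) = 8x2
Unfold 1 (reflect across v@6): 4 holes -> [(12, 5), (12, 6), (13, 4), (13, 7)]
Unfold 2 (reflect across h@8): 8 holes -> [(2, 4), (2, 7), (3, 5), (3, 6), (12, 5), (12, 6), (13, 4), (13, 7)]
Unfold 3 (reflect across v@4): 16 holes -> [(2, 0), (2, 3), (2, 4), (2, 7), (3, 1), (3, 2), (3, 5), (3, 6), (12, 1), (12, 2), (12, 5), (12, 6), (13, 0), (13, 3), (13, 4), (13, 7)]
Unfold 4 (reflect across v@8): 32 holes -> [(2, 0), (2, 3), (2, 4), (2, 7), (2, 8), (2, 11), (2, 12), (2, 15), (3, 1), (3, 2), (3, 5), (3, 6), (3, 9), (3, 10), (3, 13), (3, 14), (12, 1), (12, 2), (12, 5), (12, 6), (12, 9), (12, 10), (12, 13), (12, 14), (13, 0), (13, 3), (13, 4), (13, 7), (13, 8), (13, 11), (13, 12), (13, 15)]
Holes: [(2, 0), (2, 3), (2, 4), (2, 7), (2, 8), (2, 11), (2, 12), (2, 15), (3, 1), (3, 2), (3, 5), (3, 6), (3, 9), (3, 10), (3, 13), (3, 14), (12, 1), (12, 2), (12, 5), (12, 6), (12, 9), (12, 10), (12, 13), (12, 14), (13, 0), (13, 3), (13, 4), (13, 7), (13, 8), (13, 11), (13, 12), (13, 15)]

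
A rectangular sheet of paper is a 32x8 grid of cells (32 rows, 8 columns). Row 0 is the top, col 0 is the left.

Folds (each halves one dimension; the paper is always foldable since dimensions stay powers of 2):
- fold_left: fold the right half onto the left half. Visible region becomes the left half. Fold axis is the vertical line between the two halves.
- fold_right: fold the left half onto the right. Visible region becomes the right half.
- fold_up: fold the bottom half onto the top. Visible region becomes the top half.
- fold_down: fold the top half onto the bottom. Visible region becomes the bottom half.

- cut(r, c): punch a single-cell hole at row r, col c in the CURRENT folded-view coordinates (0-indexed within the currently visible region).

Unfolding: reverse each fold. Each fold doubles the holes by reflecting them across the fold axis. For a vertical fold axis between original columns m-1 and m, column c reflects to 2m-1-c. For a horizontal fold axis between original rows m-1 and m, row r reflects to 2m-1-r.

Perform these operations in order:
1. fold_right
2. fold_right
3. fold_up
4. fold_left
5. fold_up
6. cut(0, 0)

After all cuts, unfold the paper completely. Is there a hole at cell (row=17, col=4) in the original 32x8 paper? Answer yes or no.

Answer: no

Derivation:
Op 1 fold_right: fold axis v@4; visible region now rows[0,32) x cols[4,8) = 32x4
Op 2 fold_right: fold axis v@6; visible region now rows[0,32) x cols[6,8) = 32x2
Op 3 fold_up: fold axis h@16; visible region now rows[0,16) x cols[6,8) = 16x2
Op 4 fold_left: fold axis v@7; visible region now rows[0,16) x cols[6,7) = 16x1
Op 5 fold_up: fold axis h@8; visible region now rows[0,8) x cols[6,7) = 8x1
Op 6 cut(0, 0): punch at orig (0,6); cuts so far [(0, 6)]; region rows[0,8) x cols[6,7) = 8x1
Unfold 1 (reflect across h@8): 2 holes -> [(0, 6), (15, 6)]
Unfold 2 (reflect across v@7): 4 holes -> [(0, 6), (0, 7), (15, 6), (15, 7)]
Unfold 3 (reflect across h@16): 8 holes -> [(0, 6), (0, 7), (15, 6), (15, 7), (16, 6), (16, 7), (31, 6), (31, 7)]
Unfold 4 (reflect across v@6): 16 holes -> [(0, 4), (0, 5), (0, 6), (0, 7), (15, 4), (15, 5), (15, 6), (15, 7), (16, 4), (16, 5), (16, 6), (16, 7), (31, 4), (31, 5), (31, 6), (31, 7)]
Unfold 5 (reflect across v@4): 32 holes -> [(0, 0), (0, 1), (0, 2), (0, 3), (0, 4), (0, 5), (0, 6), (0, 7), (15, 0), (15, 1), (15, 2), (15, 3), (15, 4), (15, 5), (15, 6), (15, 7), (16, 0), (16, 1), (16, 2), (16, 3), (16, 4), (16, 5), (16, 6), (16, 7), (31, 0), (31, 1), (31, 2), (31, 3), (31, 4), (31, 5), (31, 6), (31, 7)]
Holes: [(0, 0), (0, 1), (0, 2), (0, 3), (0, 4), (0, 5), (0, 6), (0, 7), (15, 0), (15, 1), (15, 2), (15, 3), (15, 4), (15, 5), (15, 6), (15, 7), (16, 0), (16, 1), (16, 2), (16, 3), (16, 4), (16, 5), (16, 6), (16, 7), (31, 0), (31, 1), (31, 2), (31, 3), (31, 4), (31, 5), (31, 6), (31, 7)]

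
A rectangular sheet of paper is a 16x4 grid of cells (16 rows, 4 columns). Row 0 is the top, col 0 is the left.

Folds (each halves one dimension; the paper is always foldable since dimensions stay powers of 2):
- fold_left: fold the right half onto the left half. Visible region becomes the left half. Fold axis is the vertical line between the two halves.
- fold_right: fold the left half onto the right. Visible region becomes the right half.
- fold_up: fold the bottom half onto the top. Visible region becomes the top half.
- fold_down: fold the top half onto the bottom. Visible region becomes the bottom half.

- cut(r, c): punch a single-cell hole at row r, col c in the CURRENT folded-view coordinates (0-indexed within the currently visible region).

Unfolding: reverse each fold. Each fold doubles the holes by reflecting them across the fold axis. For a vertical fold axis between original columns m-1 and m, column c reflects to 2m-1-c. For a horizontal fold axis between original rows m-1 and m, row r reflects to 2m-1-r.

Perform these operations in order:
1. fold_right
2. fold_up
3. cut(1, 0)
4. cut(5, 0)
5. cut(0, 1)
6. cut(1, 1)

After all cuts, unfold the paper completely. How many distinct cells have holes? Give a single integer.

Answer: 16

Derivation:
Op 1 fold_right: fold axis v@2; visible region now rows[0,16) x cols[2,4) = 16x2
Op 2 fold_up: fold axis h@8; visible region now rows[0,8) x cols[2,4) = 8x2
Op 3 cut(1, 0): punch at orig (1,2); cuts so far [(1, 2)]; region rows[0,8) x cols[2,4) = 8x2
Op 4 cut(5, 0): punch at orig (5,2); cuts so far [(1, 2), (5, 2)]; region rows[0,8) x cols[2,4) = 8x2
Op 5 cut(0, 1): punch at orig (0,3); cuts so far [(0, 3), (1, 2), (5, 2)]; region rows[0,8) x cols[2,4) = 8x2
Op 6 cut(1, 1): punch at orig (1,3); cuts so far [(0, 3), (1, 2), (1, 3), (5, 2)]; region rows[0,8) x cols[2,4) = 8x2
Unfold 1 (reflect across h@8): 8 holes -> [(0, 3), (1, 2), (1, 3), (5, 2), (10, 2), (14, 2), (14, 3), (15, 3)]
Unfold 2 (reflect across v@2): 16 holes -> [(0, 0), (0, 3), (1, 0), (1, 1), (1, 2), (1, 3), (5, 1), (5, 2), (10, 1), (10, 2), (14, 0), (14, 1), (14, 2), (14, 3), (15, 0), (15, 3)]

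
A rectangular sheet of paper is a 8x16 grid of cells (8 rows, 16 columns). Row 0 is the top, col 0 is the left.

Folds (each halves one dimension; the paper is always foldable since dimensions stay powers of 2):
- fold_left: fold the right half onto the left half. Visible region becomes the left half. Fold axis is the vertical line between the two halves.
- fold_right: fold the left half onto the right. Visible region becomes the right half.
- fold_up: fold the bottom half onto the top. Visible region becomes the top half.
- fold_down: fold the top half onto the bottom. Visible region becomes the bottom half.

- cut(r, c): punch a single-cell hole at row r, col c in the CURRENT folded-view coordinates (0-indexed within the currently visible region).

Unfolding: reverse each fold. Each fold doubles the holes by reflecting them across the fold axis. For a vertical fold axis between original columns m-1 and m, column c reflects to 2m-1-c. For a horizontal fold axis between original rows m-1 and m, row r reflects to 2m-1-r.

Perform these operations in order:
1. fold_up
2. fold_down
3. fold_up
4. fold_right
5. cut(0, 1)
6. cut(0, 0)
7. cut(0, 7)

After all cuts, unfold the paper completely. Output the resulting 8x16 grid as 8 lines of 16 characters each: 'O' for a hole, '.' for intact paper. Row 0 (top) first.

Answer: O.....OOOO.....O
O.....OOOO.....O
O.....OOOO.....O
O.....OOOO.....O
O.....OOOO.....O
O.....OOOO.....O
O.....OOOO.....O
O.....OOOO.....O

Derivation:
Op 1 fold_up: fold axis h@4; visible region now rows[0,4) x cols[0,16) = 4x16
Op 2 fold_down: fold axis h@2; visible region now rows[2,4) x cols[0,16) = 2x16
Op 3 fold_up: fold axis h@3; visible region now rows[2,3) x cols[0,16) = 1x16
Op 4 fold_right: fold axis v@8; visible region now rows[2,3) x cols[8,16) = 1x8
Op 5 cut(0, 1): punch at orig (2,9); cuts so far [(2, 9)]; region rows[2,3) x cols[8,16) = 1x8
Op 6 cut(0, 0): punch at orig (2,8); cuts so far [(2, 8), (2, 9)]; region rows[2,3) x cols[8,16) = 1x8
Op 7 cut(0, 7): punch at orig (2,15); cuts so far [(2, 8), (2, 9), (2, 15)]; region rows[2,3) x cols[8,16) = 1x8
Unfold 1 (reflect across v@8): 6 holes -> [(2, 0), (2, 6), (2, 7), (2, 8), (2, 9), (2, 15)]
Unfold 2 (reflect across h@3): 12 holes -> [(2, 0), (2, 6), (2, 7), (2, 8), (2, 9), (2, 15), (3, 0), (3, 6), (3, 7), (3, 8), (3, 9), (3, 15)]
Unfold 3 (reflect across h@2): 24 holes -> [(0, 0), (0, 6), (0, 7), (0, 8), (0, 9), (0, 15), (1, 0), (1, 6), (1, 7), (1, 8), (1, 9), (1, 15), (2, 0), (2, 6), (2, 7), (2, 8), (2, 9), (2, 15), (3, 0), (3, 6), (3, 7), (3, 8), (3, 9), (3, 15)]
Unfold 4 (reflect across h@4): 48 holes -> [(0, 0), (0, 6), (0, 7), (0, 8), (0, 9), (0, 15), (1, 0), (1, 6), (1, 7), (1, 8), (1, 9), (1, 15), (2, 0), (2, 6), (2, 7), (2, 8), (2, 9), (2, 15), (3, 0), (3, 6), (3, 7), (3, 8), (3, 9), (3, 15), (4, 0), (4, 6), (4, 7), (4, 8), (4, 9), (4, 15), (5, 0), (5, 6), (5, 7), (5, 8), (5, 9), (5, 15), (6, 0), (6, 6), (6, 7), (6, 8), (6, 9), (6, 15), (7, 0), (7, 6), (7, 7), (7, 8), (7, 9), (7, 15)]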